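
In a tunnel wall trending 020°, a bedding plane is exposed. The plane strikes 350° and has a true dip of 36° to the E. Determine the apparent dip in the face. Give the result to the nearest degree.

The section lies 30° from the strike.
tan α = tan 36° × sin 30° = 0.7265 × 0.5000 = 0.3633
apparent dip = arctan 0.3633 = 19.96°

20°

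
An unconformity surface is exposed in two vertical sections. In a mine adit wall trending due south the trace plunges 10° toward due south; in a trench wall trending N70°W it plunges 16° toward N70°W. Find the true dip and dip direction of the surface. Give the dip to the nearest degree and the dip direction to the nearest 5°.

Each apparent-dip line lies in the plane. As unit vectors (x east, y north, z up), v₁ plunges 10°→due south and v₂ plunges 16°→N70°W.
n = v₁ × v₂ = (-0.329, -0.157, 0.890) (taken with n_z > 0).
True dip = arccos(n_z / |n|) = arccos(0.9255) = 22.3°.
Dip direction = azimuth of (n_x, n_y) = atan2(-0.329, -0.157) = 244°.

true dip 22°, dip direction 245°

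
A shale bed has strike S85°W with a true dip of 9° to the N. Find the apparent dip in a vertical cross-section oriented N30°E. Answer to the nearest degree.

The strike is S85°W and the section trends N30°E; the acute angle between them is β = 55°.
tan α = tan 9° × sin 55° = 0.1584 × 0.8192 = 0.1297
α = arctan(0.1297) = 7.39°

7°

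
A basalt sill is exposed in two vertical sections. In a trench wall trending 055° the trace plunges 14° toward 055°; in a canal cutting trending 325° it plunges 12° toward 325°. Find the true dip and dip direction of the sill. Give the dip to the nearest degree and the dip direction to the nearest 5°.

Represent each trace as a vector plunging at its apparent dip toward its trend (east-north-up frame): v₁ = (0.795, 0.557, -0.242), v₂ = (-0.561, 0.801, -0.208).
Cross product v₁ × v₂ gives the pole to the plane: n ∝ (0.078, 0.301, 0.949).
Dip δ = arctan(|n_h|/n_z) = arctan(0.311/0.949) = 18.1°.
Dip direction = azimuth of (n_x, n_y) = atan2(0.078, 0.301) = 15°.

true dip 18°, dip direction 015°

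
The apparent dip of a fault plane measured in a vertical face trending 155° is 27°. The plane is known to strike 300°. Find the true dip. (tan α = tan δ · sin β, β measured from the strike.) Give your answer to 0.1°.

The section is 35° from the strike.
tan(true dip) = tan 27° / sin 35° = 0.8883
true dip = arctan 0.8883 = 41.62°

41.6°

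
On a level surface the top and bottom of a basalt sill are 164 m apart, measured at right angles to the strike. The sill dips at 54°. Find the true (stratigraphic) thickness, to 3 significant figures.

True thickness t = w · sin(dip) = 164 × sin 54°
t = 164 × 0.8090 = 132.679 m

133 m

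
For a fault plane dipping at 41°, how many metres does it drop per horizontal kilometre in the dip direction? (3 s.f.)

869 m

drop per km = 1000 × tan 41° = 1000 × 0.8693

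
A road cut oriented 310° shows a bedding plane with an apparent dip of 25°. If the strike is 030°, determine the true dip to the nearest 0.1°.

25.3°

β = acute angle between strike 030° and section 310° = 80°.
tan δ = tan α / sin β = tan 25° / sin 80° = 0.4663 / 0.9848 = 0.4735
δ = arctan(0.4735) = 25.34°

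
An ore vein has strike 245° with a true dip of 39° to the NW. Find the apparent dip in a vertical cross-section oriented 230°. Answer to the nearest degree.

12°

Angle between strike (245°) and section (230°): β = 15°.
tan(apparent dip) = tan 39° · sin 15° = 0.2096
α = arctan(0.2096) = 11.84°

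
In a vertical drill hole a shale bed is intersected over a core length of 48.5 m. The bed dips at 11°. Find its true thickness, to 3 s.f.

47.6 m

True thickness t = h · cos(dip) = 48.5 × cos 11°
t = 48.5 × 0.9816 = 47.609 m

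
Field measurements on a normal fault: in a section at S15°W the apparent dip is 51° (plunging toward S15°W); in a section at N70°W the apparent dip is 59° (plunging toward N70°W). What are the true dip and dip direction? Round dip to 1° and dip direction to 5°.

true dip 65°, dip direction 250°

Represent each trace as a vector plunging at its apparent dip toward its trend (east-north-up frame): v₁ = (-0.163, -0.608, -0.777), v₂ = (-0.484, 0.176, -0.857).
n = v₁ × v₂ = (-0.658, -0.237, 0.323) (taken with n_z > 0).
tan δ = √(n_x²+n_y²)/n_z = 0.699/0.323, so δ = 65.2°.
The horizontal component of n points toward azimuth atan2(n_x, n_y) = 250°, the dip direction.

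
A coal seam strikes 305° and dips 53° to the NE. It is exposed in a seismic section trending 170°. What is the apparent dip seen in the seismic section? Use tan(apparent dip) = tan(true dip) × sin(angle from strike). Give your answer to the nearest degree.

The strike is 305° and the section trends 170°; the acute angle between them is β = 45°.
tan(apparent dip) = tan 53° · sin 45° = 0.9384
apparent dip = arctan 0.9384 = 43.18°

43°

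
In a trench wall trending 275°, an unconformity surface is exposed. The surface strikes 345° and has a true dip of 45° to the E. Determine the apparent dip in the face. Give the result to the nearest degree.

The section lies 70° from the strike.
tan(apparent dip) = tan 45° · sin 70° = 0.9397
α = arctan(0.9397) = 43.22°

43°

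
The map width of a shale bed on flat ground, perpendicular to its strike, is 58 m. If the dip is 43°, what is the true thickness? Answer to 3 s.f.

39.6 m

True thickness t = w · sin(dip) = 58 × sin 43°
t = 58 × 0.6820 = 39.556 m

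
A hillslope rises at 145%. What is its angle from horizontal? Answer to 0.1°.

55.4°

tan θ = 145/100 = 1.4500
θ = arctan(1.4500) = 55.41°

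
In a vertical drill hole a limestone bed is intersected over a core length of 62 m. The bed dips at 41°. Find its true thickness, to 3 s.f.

True thickness t = h · cos(dip) = 62 × cos 41°
t = 62 × 0.7547 = 46.792 m

46.8 m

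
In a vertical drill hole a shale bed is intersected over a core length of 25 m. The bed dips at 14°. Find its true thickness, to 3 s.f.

True thickness t = h · cos(dip) = 25 × cos 14°
t = 25 × 0.9703 = 24.257 m

24.3 m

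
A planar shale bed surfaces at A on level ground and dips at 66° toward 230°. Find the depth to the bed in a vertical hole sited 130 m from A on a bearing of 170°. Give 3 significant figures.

The hole lies 60° from the dip direction, so the down-dip offset is 130 × cos 60° = 65.00 m.
Depth = down-dip offset × tan(dip) = 65.00 × tan 66° = 65.00 × 2.2460
Depth = 145.99 m

146 m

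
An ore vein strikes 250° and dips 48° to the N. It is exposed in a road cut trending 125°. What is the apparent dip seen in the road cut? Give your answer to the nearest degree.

The strike is 250° and the section trends 125°; the acute angle between them is β = 55°.
tan α = tan 48° × sin 55° = 1.1106 × 0.8192 = 0.9098
apparent dip = arctan 0.9098 = 42.29°

42°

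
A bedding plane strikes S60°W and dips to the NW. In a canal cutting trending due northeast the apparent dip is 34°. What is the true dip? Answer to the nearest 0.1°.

The section is 15° from the strike.
tan(true dip) = tan 34° / sin 15° = 2.6061
true dip = arctan 2.6061 = 69.01°

69.0°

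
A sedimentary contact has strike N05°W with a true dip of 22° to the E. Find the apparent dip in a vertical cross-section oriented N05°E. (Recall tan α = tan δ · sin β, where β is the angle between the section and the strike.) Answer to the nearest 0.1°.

The strike is N05°W and the section trends N05°E; the acute angle between them is β = 10°.
tan α = tan 22° × sin 10° = 0.4040 × 0.1736 = 0.0702
apparent dip = arctan 0.0702 = 4.01°

4.0°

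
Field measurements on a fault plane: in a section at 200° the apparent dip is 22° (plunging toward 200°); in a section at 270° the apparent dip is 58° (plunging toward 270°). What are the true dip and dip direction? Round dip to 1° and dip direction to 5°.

The two traces are lines in the plane: v₁ = (sin 200°·cos 22°, cos 200°·cos 22°, −sin 22°), v₂ = (sin 270°·cos 58°, cos 270°·cos 58°, −sin 58°).
Cross product v₁ × v₂ gives the pole to the plane: n ∝ (-0.739, 0.070, 0.462).
True dip = arccos(n_z / |n|) = arccos(0.5282) = 58.1°.
Dip direction = azimuth of (n_x, n_y) = atan2(-0.739, 0.070) = 275°.

true dip 58°, dip direction 275°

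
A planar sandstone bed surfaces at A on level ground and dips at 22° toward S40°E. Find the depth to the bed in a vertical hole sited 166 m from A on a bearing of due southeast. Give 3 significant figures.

The hole lies 5° from the dip direction, so the down-dip offset is 166 × cos 5° = 165.37 m.
Depth = down-dip offset × tan(dip) = 165.37 × tan 22° = 165.37 × 0.4040
Depth = 66.81 m

66.8 m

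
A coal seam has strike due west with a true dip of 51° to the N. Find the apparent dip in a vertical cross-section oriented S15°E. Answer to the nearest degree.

50°

Angle between strike (due west) and section (S15°E): β = 75°.
tan α = tan 51° × sin 75° = 1.2349 × 0.9659 = 1.1928
apparent dip = arctan 1.1928 = 50.03°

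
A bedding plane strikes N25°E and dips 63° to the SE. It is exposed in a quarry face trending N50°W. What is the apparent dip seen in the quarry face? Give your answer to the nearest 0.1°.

Angle between strike (N25°E) and section (N50°W): β = 75°.
tan(apparent dip) = tan 63° · sin 75° = 1.8957
α = arctan(1.8957) = 62.19°

62.2°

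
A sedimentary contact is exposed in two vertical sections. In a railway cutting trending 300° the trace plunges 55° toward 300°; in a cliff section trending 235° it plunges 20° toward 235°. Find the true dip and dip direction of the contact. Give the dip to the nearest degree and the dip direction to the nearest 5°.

The two traces are lines in the plane: v₁ = (sin 300°·cos 55°, cos 300°·cos 55°, −sin 55°), v₂ = (sin 235°·cos 20°, cos 235°·cos 20°, −sin 20°).
The plane normal is n = v₁ × v₂ ∝ (-0.540, 0.461, 0.488).
True dip = arccos(n_z / |n|) = arccos(0.5671) = 55.5°.
Dip direction = atan2(-0.540, 0.461) = 310° (azimuth of n's horizontal projection).

true dip 55°, dip direction 310°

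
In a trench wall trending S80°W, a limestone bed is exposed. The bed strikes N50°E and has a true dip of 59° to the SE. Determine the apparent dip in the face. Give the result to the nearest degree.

40°

The strike is N50°E and the section trends S80°W; the acute angle between them is β = 30°.
tan α = tan 59° × sin 30° = 1.6643 × 0.5000 = 0.8321
apparent dip = arctan 0.8321 = 39.77°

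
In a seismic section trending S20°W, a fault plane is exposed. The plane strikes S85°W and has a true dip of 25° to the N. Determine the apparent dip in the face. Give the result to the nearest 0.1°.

22.9°

Angle between strike (S85°W) and section (S20°W): β = 65°.
tan(apparent dip) = tan 25° · sin 65° = 0.4226
apparent dip = arctan 0.4226 = 22.91°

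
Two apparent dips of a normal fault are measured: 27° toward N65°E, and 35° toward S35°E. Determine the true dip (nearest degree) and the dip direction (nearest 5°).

true dip 39°, dip direction 115°

Represent each trace as a vector plunging at its apparent dip toward its trend (east-north-up frame): v₁ = (0.808, 0.377, -0.454), v₂ = (0.470, -0.671, -0.574).
Cross product v₁ × v₂ gives the pole to the plane: n ∝ (0.521, -0.250, 0.719).
tan δ = √(n_x²+n_y²)/n_z = 0.577/0.719, so δ = 38.8°.
The horizontal component of n points toward azimuth atan2(n_x, n_y) = 116°, the dip direction.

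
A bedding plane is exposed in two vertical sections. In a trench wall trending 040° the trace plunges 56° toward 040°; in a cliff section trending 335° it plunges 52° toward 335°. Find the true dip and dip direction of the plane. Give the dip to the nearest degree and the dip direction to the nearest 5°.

true dip 59°, dip direction 015°

The two traces are lines in the plane: v₁ = (sin 40°·cos 56°, cos 40°·cos 56°, −sin 56°), v₂ = (sin 335°·cos 52°, cos 335°·cos 52°, −sin 52°).
Cross product v₁ × v₂ gives the pole to the plane: n ∝ (0.125, 0.499, 0.312).
tan δ = √(n_x²+n_y²)/n_z = 0.514/0.312, so δ = 58.8°.
The horizontal component of n points toward azimuth atan2(n_x, n_y) = 14°, the dip direction.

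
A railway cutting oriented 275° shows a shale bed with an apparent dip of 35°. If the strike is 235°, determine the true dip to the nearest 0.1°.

47.4°

β = acute angle between strike 235° and section 275° = 40°.
tan δ = tan α / sin β = tan 35° / sin 40° = 0.7002 / 0.6428 = 1.0893
true dip = arctan 1.0893 = 47.45°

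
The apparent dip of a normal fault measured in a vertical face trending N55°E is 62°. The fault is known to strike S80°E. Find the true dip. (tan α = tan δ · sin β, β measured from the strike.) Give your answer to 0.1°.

69.4°

The section is 45° from the strike.
tan δ = tan α / sin β = tan 62° / sin 45° = 1.8807 / 0.7071 = 2.6597
δ = arctan(2.6597) = 69.39°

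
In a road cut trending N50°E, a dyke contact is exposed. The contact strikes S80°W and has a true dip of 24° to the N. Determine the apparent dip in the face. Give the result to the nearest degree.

The section lies 30° from the strike.
tan(apparent dip) = tan 24° · sin 30° = 0.2226
apparent dip = arctan 0.2226 = 12.55°

13°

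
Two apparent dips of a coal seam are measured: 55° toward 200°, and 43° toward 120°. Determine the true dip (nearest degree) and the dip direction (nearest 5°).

Represent each trace as a vector plunging at its apparent dip toward its trend (east-north-up frame): v₁ = (-0.196, -0.539, -0.819), v₂ = (0.633, -0.366, -0.682).
The plane normal is n = v₁ × v₂ ∝ (0.068, -0.653, 0.413).
tan δ = √(n_x²+n_y²)/n_z = 0.656/0.413, so δ = 57.8°.
Dip direction = atan2(0.068, -0.653) = 174° (azimuth of n's horizontal projection).

true dip 58°, dip direction 175°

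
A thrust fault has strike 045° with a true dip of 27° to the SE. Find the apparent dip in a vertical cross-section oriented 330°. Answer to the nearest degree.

26°

The strike is 045° and the section trends 330°; the acute angle between them is β = 75°.
tan α = tan 27° × sin 75° = 0.5095 × 0.9659 = 0.4922
α = arctan(0.4922) = 26.20°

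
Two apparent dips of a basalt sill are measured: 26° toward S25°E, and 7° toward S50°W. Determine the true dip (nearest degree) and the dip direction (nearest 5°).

true dip 26°, dip direction 155°

The two traces are lines in the plane: v₁ = (sin 155°·cos 26°, cos 155°·cos 26°, −sin 26°), v₂ = (sin 230°·cos 7°, cos 230°·cos 7°, −sin 7°).
Cross product v₁ × v₂ gives the pole to the plane: n ∝ (0.180, -0.380, 0.862).
Dip δ = arctan(|n_h|/n_z) = arctan(0.420/0.862) = 26.0°.
The horizontal component of n points toward azimuth atan2(n_x, n_y) = 155°, the dip direction.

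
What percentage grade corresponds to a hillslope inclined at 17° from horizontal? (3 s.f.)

grade % = 100 × tan 17° = 100 × 0.3057

30.6%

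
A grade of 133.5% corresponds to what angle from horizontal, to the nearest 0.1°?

53.2°

tan θ = 133.5/100 = 1.3350
θ = arctan(1.3350) = 53.16°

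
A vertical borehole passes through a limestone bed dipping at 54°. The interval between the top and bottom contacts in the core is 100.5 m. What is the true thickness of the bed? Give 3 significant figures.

True thickness t = h · cos(dip) = 100.5 × cos 54°
t = 100.5 × 0.5878 = 59.072 m

59.1 m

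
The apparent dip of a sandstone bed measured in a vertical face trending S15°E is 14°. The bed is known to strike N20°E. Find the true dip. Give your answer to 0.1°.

The section is 35° from the strike.
tan(true dip) = tan 14° / sin 35° = 0.4347
true dip = arctan 0.4347 = 23.49°

23.5°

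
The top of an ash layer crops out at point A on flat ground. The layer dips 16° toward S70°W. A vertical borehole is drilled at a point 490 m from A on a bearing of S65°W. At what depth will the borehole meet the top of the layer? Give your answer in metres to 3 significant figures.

140 m

The hole lies 5° from the dip direction, so the down-dip offset is 490 × cos 5° = 488.14 m.
Depth = down-dip offset × tan(dip) = 488.14 × tan 16° = 488.14 × 0.2867
Depth = 139.97 m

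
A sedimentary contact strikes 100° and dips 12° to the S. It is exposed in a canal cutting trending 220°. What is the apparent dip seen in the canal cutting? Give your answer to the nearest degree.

The strike is 100° and the section trends 220°; the acute angle between them is β = 60°.
tan(apparent dip) = tan 12° · sin 60° = 0.1841
α = arctan(0.1841) = 10.43°

10°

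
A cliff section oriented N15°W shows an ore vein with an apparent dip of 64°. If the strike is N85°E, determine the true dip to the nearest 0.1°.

The section is 80° from the strike.
tan(true dip) = tan 64° / sin 80° = 2.0819
true dip = arctan 2.0819 = 64.34°

64.3°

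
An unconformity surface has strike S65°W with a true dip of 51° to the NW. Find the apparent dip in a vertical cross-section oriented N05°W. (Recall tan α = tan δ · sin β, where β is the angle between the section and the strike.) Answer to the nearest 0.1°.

Angle between strike (S65°W) and section (N05°W): β = 70°.
tan(apparent dip) = tan 51° · sin 70° = 1.1604
α = arctan(1.1604) = 49.25°

49.2°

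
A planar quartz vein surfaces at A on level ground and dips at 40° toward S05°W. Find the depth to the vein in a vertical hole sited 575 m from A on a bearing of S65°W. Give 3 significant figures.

241 m

The hole lies 60° from the dip direction, so the down-dip offset is 575 × cos 60° = 287.50 m.
Depth = down-dip offset × tan(dip) = 287.50 × tan 40° = 287.50 × 0.8391
Depth = 241.24 m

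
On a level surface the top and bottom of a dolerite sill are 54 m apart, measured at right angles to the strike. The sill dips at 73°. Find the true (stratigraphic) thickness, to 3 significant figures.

True thickness t = w · sin(dip) = 54 × sin 73°
t = 54 × 0.9563 = 51.640 m

51.6 m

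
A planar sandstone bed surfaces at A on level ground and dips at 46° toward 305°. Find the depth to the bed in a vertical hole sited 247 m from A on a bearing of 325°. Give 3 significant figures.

240 m

The hole lies 20° from the dip direction, so the down-dip offset is 247 × cos 20° = 232.10 m.
Depth = down-dip offset × tan(dip) = 232.10 × tan 46° = 232.10 × 1.0355
Depth = 240.35 m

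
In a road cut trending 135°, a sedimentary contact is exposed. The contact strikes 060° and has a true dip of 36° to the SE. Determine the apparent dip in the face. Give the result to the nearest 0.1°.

35.1°

The strike is 060° and the section trends 135°; the acute angle between them is β = 75°.
tan α = tan 36° × sin 75° = 0.7265 × 0.9659 = 0.7018
α = arctan(0.7018) = 35.06°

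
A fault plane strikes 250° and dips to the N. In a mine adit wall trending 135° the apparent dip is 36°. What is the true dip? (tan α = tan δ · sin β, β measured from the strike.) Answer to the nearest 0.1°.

38.7°

β = acute angle between strike 250° and section 135° = 65°.
tan(true dip) = tan 36° / sin 65° = 0.8017
true dip = arctan 0.8017 = 38.72°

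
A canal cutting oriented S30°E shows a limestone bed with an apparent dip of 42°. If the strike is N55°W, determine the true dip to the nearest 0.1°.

The section is 25° from the strike.
tan δ = tan α / sin β = tan 42° / sin 25° = 0.9004 / 0.4226 = 2.1305
true dip = arctan 2.1305 = 64.86°

64.9°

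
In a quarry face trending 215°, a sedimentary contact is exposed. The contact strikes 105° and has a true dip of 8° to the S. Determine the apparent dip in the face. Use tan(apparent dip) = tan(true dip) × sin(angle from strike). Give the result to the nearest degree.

Angle between strike (105°) and section (215°): β = 70°.
tan α = tan 8° × sin 70° = 0.1405 × 0.9397 = 0.1321
apparent dip = arctan 0.1321 = 7.52°

8°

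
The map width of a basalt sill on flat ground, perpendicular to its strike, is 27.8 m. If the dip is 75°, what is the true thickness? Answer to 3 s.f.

26.9 m

True thickness t = w · sin(dip) = 27.8 × sin 75°
t = 27.8 × 0.9659 = 26.853 m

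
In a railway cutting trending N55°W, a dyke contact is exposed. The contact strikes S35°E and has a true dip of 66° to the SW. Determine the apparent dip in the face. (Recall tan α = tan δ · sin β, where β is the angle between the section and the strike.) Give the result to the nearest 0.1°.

37.5°

The strike is S35°E and the section trends N55°W; the acute angle between them is β = 20°.
tan(apparent dip) = tan 66° · sin 20° = 0.7682
apparent dip = arctan 0.7682 = 37.53°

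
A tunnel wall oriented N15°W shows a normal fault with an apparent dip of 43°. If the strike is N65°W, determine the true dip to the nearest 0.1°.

50.6°

The section is 50° from the strike.
tan δ = tan α / sin β = tan 43° / sin 50° = 0.9325 / 0.7660 = 1.2173
δ = arctan(1.2173) = 50.60°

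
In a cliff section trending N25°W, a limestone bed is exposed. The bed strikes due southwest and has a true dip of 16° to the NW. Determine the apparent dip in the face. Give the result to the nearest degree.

The section lies 70° from the strike.
tan(apparent dip) = tan 16° · sin 70° = 0.2695
α = arctan(0.2695) = 15.08°

15°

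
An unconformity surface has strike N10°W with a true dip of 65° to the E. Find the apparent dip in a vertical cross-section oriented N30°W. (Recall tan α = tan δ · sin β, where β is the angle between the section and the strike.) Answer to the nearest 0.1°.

The section lies 20° from the strike.
tan α = tan 65° × sin 20° = 2.1445 × 0.3420 = 0.7335
apparent dip = arctan 0.7335 = 36.26°

36.3°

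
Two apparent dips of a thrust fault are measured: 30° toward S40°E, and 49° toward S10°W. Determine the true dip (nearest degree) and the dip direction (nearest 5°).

Each apparent-dip line lies in the plane. As unit vectors (x east, y north, z up), v₁ plunges 30°→S40°E and v₂ plunges 49°→S10°W.
n = v₁ × v₂ = (-0.178, -0.477, 0.435) (taken with n_z > 0).
True dip = arccos(n_z / |n|) = arccos(0.6498) = 49.5°.
Dip direction = azimuth of (n_x, n_y) = atan2(-0.178, -0.477) = 200°.

true dip 49°, dip direction 200°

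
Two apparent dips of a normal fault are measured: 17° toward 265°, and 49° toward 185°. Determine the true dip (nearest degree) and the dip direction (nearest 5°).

Represent each trace as a vector plunging at its apparent dip toward its trend (east-north-up frame): v₁ = (-0.953, -0.083, -0.292), v₂ = (-0.057, -0.654, -0.755).
The plane normal is n = v₁ × v₂ ∝ (-0.128, -0.702, 0.618).
tan δ = √(n_x²+n_y²)/n_z = 0.714/0.618, so δ = 49.1°.
Dip direction = atan2(-0.128, -0.702) = 190° (azimuth of n's horizontal projection).

true dip 49°, dip direction 190°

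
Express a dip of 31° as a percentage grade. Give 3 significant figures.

grade % = 100 × tan 31° = 100 × 0.6009

60.1%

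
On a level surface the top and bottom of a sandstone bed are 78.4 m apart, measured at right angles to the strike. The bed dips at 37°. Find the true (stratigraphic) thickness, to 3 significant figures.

47.2 m

True thickness t = w · sin(dip) = 78.4 × sin 37°
t = 78.4 × 0.6018 = 47.182 m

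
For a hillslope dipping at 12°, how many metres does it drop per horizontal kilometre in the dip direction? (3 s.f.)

213 m

drop per km = 1000 × tan 12° = 1000 × 0.2126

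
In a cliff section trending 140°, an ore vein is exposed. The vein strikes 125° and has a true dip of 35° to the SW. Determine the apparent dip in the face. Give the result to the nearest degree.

10°

Angle between strike (125°) and section (140°): β = 15°.
tan(apparent dip) = tan 35° · sin 15° = 0.1812
apparent dip = arctan 0.1812 = 10.27°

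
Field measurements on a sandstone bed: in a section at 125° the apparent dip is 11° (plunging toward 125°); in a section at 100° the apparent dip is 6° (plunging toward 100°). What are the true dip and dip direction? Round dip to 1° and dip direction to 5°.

Each apparent-dip line lies in the plane. As unit vectors (x east, y north, z up), v₁ plunges 11°→125° and v₂ plunges 6°→100°.
The plane normal is n = v₁ × v₂ ∝ (0.026, -0.103, 0.413).
True dip = arccos(n_z / |n|) = arccos(0.9685) = 14.4°.
Dip direction = azimuth of (n_x, n_y) = atan2(0.026, -0.103) = 166°.

true dip 14°, dip direction 165°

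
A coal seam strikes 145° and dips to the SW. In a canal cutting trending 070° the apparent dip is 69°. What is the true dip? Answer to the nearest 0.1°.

69.7°

The section is 75° from the strike.
tan(true dip) = tan 69° / sin 75° = 2.6970
δ = arctan(2.6970) = 69.66°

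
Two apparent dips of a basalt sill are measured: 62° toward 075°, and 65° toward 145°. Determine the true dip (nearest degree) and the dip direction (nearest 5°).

Each apparent-dip line lies in the plane. As unit vectors (x east, y north, z up), v₁ plunges 62°→075° and v₂ plunges 65°→145°.
The plane normal is n = v₁ × v₂ ∝ (0.416, -0.197, 0.186).
Dip δ = arctan(|n_h|/n_z) = arctan(0.460/0.186) = 67.9°.
Dip direction = azimuth of (n_x, n_y) = atan2(0.416, -0.197) = 115°.

true dip 68°, dip direction 115°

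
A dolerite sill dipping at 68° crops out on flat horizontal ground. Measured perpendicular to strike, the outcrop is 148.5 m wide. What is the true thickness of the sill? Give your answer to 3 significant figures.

True thickness t = w · sin(dip) = 148.5 × sin 68°
t = 148.5 × 0.9272 = 137.687 m

138 m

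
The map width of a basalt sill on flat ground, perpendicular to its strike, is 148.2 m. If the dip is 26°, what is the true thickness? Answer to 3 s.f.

True thickness t = w · sin(dip) = 148.2 × sin 26°
t = 148.2 × 0.4384 = 64.967 m

65.0 m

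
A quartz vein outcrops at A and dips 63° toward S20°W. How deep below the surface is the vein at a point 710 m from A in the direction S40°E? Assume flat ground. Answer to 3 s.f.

The hole lies 60° from the dip direction, so the down-dip offset is 710 × cos 60° = 355.00 m.
Depth = down-dip offset × tan(dip) = 355.00 × tan 63° = 355.00 × 1.9626
Depth = 696.73 m

697 m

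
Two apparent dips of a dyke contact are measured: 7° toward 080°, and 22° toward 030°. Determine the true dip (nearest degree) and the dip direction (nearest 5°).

true dip 24°, dip direction 005°

Represent each trace as a vector plunging at its apparent dip toward its trend (east-north-up frame): v₁ = (0.977, 0.172, -0.122), v₂ = (0.464, 0.803, -0.375).
The plane normal is n = v₁ × v₂ ∝ (0.033, 0.310, 0.705).
tan δ = √(n_x²+n_y²)/n_z = 0.311/0.705, so δ = 23.8°.
Dip direction = atan2(0.033, 0.310) = 6° (azimuth of n's horizontal projection).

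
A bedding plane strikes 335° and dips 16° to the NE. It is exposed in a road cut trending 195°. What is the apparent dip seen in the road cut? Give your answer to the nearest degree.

Angle between strike (335°) and section (195°): β = 40°.
tan α = tan 16° × sin 40° = 0.2867 × 0.6428 = 0.1843
apparent dip = arctan 0.1843 = 10.44°

10°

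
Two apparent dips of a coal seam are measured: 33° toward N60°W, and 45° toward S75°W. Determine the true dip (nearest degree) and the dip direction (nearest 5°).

true dip 45°, dip direction 250°

Represent each trace as a vector plunging at its apparent dip toward its trend (east-north-up frame): v₁ = (-0.726, 0.419, -0.545), v₂ = (-0.683, -0.183, -0.707).
Cross product v₁ × v₂ gives the pole to the plane: n ∝ (-0.396, -0.142, 0.419).
True dip = arccos(n_z / |n|) = arccos(0.7059) = 45.1°.
Dip direction = atan2(-0.396, -0.142) = 250° (azimuth of n's horizontal projection).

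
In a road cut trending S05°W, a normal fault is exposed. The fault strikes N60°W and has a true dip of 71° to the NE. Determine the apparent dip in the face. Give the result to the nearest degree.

69°

The strike is N60°W and the section trends S05°W; the acute angle between them is β = 65°.
tan α = tan 71° × sin 65° = 2.9042 × 0.9063 = 2.6321
α = arctan(2.6321) = 69.20°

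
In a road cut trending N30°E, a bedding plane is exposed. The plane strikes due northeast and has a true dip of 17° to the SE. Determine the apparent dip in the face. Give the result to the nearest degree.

Angle between strike (due northeast) and section (N30°E): β = 15°.
tan(apparent dip) = tan 17° · sin 15° = 0.0791
apparent dip = arctan 0.0791 = 4.52°

5°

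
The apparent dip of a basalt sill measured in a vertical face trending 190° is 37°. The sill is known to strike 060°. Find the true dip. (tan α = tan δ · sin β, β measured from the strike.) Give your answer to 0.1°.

44.5°

The section is 50° from the strike.
tan(true dip) = tan 37° / sin 50° = 0.9837
δ = arctan(0.9837) = 44.53°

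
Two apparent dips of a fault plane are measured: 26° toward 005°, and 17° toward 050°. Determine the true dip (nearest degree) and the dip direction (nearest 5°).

true dip 26°, dip direction 000°

Represent each trace as a vector plunging at its apparent dip toward its trend (east-north-up frame): v₁ = (0.078, 0.895, -0.438), v₂ = (0.733, 0.615, -0.292).
Cross product v₁ × v₂ gives the pole to the plane: n ∝ (-0.008, 0.298, 0.608).
tan δ = √(n_x²+n_y²)/n_z = 0.298/0.608, so δ = 26.1°.
The horizontal component of n points toward azimuth atan2(n_x, n_y) = 359°, the dip direction.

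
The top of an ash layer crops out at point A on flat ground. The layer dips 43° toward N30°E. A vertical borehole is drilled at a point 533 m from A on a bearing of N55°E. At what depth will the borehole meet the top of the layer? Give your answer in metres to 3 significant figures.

450 m

The hole lies 25° from the dip direction, so the down-dip offset is 533 × cos 25° = 483.06 m.
Depth = down-dip offset × tan(dip) = 483.06 × tan 43° = 483.06 × 0.9325
Depth = 450.46 m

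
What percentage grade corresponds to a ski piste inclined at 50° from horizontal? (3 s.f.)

119%

grade % = 100 × tan 50° = 100 × 1.1918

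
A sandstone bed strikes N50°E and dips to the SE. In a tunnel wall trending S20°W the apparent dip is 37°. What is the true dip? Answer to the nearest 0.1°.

56.4°

β = acute angle between strike N50°E and section S20°W = 30°.
tan δ = tan α / sin β = tan 37° / sin 30° = 0.7536 / 0.5000 = 1.5071
δ = arctan(1.5071) = 56.43°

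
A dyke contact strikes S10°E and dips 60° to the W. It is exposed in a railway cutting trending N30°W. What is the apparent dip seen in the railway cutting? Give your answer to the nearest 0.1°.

The section lies 20° from the strike.
tan α = tan 60° × sin 20° = 1.7321 × 0.3420 = 0.5924
α = arctan(0.5924) = 30.64°

30.6°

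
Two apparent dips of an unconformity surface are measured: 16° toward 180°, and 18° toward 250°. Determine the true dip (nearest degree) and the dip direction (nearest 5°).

true dip 21°, dip direction 220°

Represent each trace as a vector plunging at its apparent dip toward its trend (east-north-up frame): v₁ = (0.000, -0.961, -0.276), v₂ = (-0.894, -0.325, -0.309).
Cross product v₁ × v₂ gives the pole to the plane: n ∝ (-0.207, -0.246, 0.859).
tan δ = √(n_x²+n_y²)/n_z = 0.322/0.859, so δ = 20.5°.
The horizontal component of n points toward azimuth atan2(n_x, n_y) = 220°, the dip direction.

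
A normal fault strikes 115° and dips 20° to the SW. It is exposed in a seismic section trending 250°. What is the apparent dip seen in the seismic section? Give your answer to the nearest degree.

The strike is 115° and the section trends 250°; the acute angle between them is β = 45°.
tan(apparent dip) = tan 20° · sin 45° = 0.2574
apparent dip = arctan 0.2574 = 14.43°

14°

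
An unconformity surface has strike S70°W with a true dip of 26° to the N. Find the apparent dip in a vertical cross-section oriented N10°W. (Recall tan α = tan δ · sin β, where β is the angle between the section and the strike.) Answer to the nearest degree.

26°

The section lies 80° from the strike.
tan(apparent dip) = tan 26° · sin 80° = 0.4803
α = arctan(0.4803) = 25.66°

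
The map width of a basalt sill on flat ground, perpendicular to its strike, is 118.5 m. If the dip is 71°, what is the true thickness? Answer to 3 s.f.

True thickness t = w · sin(dip) = 118.5 × sin 71°
t = 118.5 × 0.9455 = 112.044 m

112 m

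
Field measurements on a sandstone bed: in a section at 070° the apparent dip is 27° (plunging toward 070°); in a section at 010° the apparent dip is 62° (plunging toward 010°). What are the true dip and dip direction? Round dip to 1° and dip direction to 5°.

true dip 63°, dip direction 355°

The two traces are lines in the plane: v₁ = (sin 70°·cos 27°, cos 70°·cos 27°, −sin 27°), v₂ = (sin 10°·cos 62°, cos 10°·cos 62°, −sin 62°).
n = v₁ × v₂ = (-0.059, 0.702, 0.362) (taken with n_z > 0).
tan δ = √(n_x²+n_y²)/n_z = 0.705/0.362, so δ = 62.8°.
Dip direction = azimuth of (n_x, n_y) = atan2(-0.059, 0.702) = 355°.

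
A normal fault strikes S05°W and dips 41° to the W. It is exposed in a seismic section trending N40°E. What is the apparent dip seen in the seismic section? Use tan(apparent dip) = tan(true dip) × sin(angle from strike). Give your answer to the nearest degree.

27°

The strike is S05°W and the section trends N40°E; the acute angle between them is β = 35°.
tan(apparent dip) = tan 41° · sin 35° = 0.4986
α = arctan(0.4986) = 26.50°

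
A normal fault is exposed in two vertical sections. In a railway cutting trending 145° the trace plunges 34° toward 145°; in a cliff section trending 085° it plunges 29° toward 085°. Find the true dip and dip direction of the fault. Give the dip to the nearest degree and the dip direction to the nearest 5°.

true dip 36°, dip direction 125°

Each apparent-dip line lies in the plane. As unit vectors (x east, y north, z up), v₁ plunges 34°→145° and v₂ plunges 29°→085°.
The plane normal is n = v₁ × v₂ ∝ (0.372, -0.257, 0.628).
tan δ = √(n_x²+n_y²)/n_z = 0.452/0.628, so δ = 35.7°.
The horizontal component of n points toward azimuth atan2(n_x, n_y) = 125°, the dip direction.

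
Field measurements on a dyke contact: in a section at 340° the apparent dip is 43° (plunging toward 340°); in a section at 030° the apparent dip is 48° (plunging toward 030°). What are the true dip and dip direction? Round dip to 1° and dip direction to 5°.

true dip 49°, dip direction 015°

Each apparent-dip line lies in the plane. As unit vectors (x east, y north, z up), v₁ plunges 43°→340° and v₂ plunges 48°→030°.
Cross product v₁ × v₂ gives the pole to the plane: n ∝ (0.116, 0.414, 0.375).
tan δ = √(n_x²+n_y²)/n_z = 0.430/0.375, so δ = 48.9°.
Dip direction = azimuth of (n_x, n_y) = atan2(0.116, 0.414) = 16°.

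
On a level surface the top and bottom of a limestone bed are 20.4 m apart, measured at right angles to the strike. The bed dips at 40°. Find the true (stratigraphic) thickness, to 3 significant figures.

True thickness t = w · sin(dip) = 20.4 × sin 40°
t = 20.4 × 0.6428 = 13.113 m

13.1 m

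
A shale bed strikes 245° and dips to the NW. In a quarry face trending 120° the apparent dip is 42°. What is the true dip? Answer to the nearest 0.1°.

47.7°

The section is 55° from the strike.
tan δ = tan α / sin β = tan 42° / sin 55° = 0.9004 / 0.8192 = 1.0992
δ = arctan(1.0992) = 47.71°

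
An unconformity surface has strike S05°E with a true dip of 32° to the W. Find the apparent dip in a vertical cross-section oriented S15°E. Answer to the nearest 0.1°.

6.2°

The strike is S05°E and the section trends S15°E; the acute angle between them is β = 10°.
tan α = tan 32° × sin 10° = 0.6249 × 0.1736 = 0.1085
α = arctan(0.1085) = 6.19°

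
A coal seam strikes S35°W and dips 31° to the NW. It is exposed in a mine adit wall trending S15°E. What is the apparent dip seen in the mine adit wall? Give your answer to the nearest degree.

Angle between strike (S35°W) and section (S15°E): β = 50°.
tan α = tan 31° × sin 50° = 0.6009 × 0.7660 = 0.4603
apparent dip = arctan 0.4603 = 24.72°

25°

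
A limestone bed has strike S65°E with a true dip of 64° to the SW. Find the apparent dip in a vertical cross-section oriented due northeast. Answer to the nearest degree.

The section lies 70° from the strike.
tan α = tan 64° × sin 70° = 2.0503 × 0.9397 = 1.9267
α = arctan(1.9267) = 62.57°

63°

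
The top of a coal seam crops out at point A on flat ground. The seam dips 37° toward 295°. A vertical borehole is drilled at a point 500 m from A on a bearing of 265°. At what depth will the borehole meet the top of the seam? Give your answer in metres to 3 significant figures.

326 m

The hole lies 30° from the dip direction, so the down-dip offset is 500 × cos 30° = 433.01 m.
Depth = down-dip offset × tan(dip) = 433.01 × tan 37° = 433.01 × 0.7536
Depth = 326.30 m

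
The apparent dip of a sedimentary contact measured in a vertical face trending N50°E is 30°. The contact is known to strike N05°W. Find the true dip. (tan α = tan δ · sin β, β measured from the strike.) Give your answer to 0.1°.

35.2°

β = acute angle between strike N05°W and section N50°E = 55°.
tan(true dip) = tan 30° / sin 55° = 0.7048
δ = arctan(0.7048) = 35.18°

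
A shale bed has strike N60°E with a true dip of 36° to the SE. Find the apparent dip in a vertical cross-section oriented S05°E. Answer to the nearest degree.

The strike is N60°E and the section trends S05°E; the acute angle between them is β = 65°.
tan(apparent dip) = tan 36° · sin 65° = 0.6585
apparent dip = arctan 0.6585 = 33.36°

33°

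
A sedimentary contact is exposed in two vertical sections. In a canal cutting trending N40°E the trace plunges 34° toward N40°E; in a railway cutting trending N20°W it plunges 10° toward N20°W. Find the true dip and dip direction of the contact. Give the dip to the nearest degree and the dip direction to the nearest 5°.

true dip 35°, dip direction 055°

Represent each trace as a vector plunging at its apparent dip toward its trend (east-north-up frame): v₁ = (0.533, 0.635, -0.559), v₂ = (-0.337, 0.925, -0.174).
Cross product v₁ × v₂ gives the pole to the plane: n ∝ (0.407, 0.281, 0.707).
True dip = arccos(n_z / |n|) = arccos(0.8194) = 35.0°.
Dip direction = atan2(0.407, 0.281) = 55° (azimuth of n's horizontal projection).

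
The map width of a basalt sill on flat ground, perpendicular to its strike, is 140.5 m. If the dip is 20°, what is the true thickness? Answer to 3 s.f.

True thickness t = w · sin(dip) = 140.5 × sin 20°
t = 140.5 × 0.3420 = 48.054 m

48.1 m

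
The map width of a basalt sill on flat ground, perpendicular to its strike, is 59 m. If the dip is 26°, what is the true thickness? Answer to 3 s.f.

True thickness t = w · sin(dip) = 59 × sin 26°
t = 59 × 0.4384 = 25.864 m

25.9 m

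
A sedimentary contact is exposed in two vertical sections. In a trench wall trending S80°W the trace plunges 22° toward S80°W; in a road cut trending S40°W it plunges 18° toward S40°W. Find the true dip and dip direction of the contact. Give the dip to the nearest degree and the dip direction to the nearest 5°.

true dip 22°, dip direction 255°

Each apparent-dip line lies in the plane. As unit vectors (x east, y north, z up), v₁ plunges 22°→S80°W and v₂ plunges 18°→S40°W.
Cross product v₁ × v₂ gives the pole to the plane: n ∝ (-0.223, -0.053, 0.567).
Dip δ = arctan(|n_h|/n_z) = arctan(0.229/0.567) = 22.0°.
The horizontal component of n points toward azimuth atan2(n_x, n_y) = 257°, the dip direction.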